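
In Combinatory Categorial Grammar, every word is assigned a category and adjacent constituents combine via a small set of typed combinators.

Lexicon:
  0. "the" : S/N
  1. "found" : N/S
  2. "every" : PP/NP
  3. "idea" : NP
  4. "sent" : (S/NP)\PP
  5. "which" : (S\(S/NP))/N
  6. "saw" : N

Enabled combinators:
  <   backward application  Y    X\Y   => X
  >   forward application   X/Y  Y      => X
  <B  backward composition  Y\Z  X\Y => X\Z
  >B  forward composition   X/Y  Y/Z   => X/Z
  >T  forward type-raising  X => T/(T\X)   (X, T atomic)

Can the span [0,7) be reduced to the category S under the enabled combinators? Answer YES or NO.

YES

[0,7] S   <
  [0,5] S/NP   >B
    [0,1] "the" : S/N
    [1,5] N/NP   >B
      [1,2] "found" : N/S
      [2,5] S/NP   <
        [2,4] PP   >
          [2,3] "every" : PP/NP
          [3,4] "idea" : NP
        [4,5] "sent" : (S/NP)\PP
  [5,7] S\(S/NP)   >
    [5,6] "which" : (S\(S/NP))/N
    [6,7] "saw" : N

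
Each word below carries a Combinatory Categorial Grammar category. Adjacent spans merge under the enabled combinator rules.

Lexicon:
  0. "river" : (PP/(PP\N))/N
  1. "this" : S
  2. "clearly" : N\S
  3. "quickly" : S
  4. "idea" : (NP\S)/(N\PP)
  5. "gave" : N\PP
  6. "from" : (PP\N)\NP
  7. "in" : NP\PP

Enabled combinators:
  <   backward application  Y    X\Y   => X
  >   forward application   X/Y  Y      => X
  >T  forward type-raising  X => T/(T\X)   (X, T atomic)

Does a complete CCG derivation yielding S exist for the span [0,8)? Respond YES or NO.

NO

(PP/(PP\N))/N S N\S S (NP\S)/(N\PP) N\PP (PP\N)\NP NP\PP
CKY chart[0,8] = {N/(N\NP), NP, NP/(NP\NP), PP/(PP\NP), S/(S\NP)}; S ∉ chart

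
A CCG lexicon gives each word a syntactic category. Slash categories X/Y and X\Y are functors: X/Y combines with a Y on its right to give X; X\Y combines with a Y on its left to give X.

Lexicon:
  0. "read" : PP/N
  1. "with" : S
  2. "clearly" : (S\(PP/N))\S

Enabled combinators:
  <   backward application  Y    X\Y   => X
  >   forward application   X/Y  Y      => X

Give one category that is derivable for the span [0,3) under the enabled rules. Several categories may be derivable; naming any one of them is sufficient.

[0,3] S   <
  [0,1] "read" : PP/N
  [1,3] S\(PP/N)   <
    [1,2] "with" : S
    [2,3] "clearly" : (S\(PP/N))\S

S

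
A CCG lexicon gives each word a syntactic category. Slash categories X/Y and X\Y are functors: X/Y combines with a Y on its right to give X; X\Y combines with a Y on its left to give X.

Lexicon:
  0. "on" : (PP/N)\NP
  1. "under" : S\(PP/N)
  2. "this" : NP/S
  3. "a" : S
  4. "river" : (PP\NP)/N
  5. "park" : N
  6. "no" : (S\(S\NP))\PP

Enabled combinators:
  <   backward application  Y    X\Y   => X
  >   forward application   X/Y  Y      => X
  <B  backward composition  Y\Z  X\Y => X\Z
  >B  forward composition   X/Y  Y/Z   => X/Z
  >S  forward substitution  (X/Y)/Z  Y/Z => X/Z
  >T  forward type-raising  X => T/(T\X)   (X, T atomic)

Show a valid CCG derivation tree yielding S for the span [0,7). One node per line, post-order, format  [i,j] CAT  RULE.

[0,7] S   <
  [0,2] S\NP   <B
    [0,1] "on" : (PP/N)\NP
    [1,2] "under" : S\(PP/N)
  [2,7] S\(S\NP)   <
    [2,6] PP   <
      [2,4] NP   >
        [2,3] "this" : NP/S
        [3,4] "a" : S
      [4,6] PP\NP   >
        [4,5] "river" : (PP\NP)/N
        [5,6] "park" : N
    [6,7] "no" : (S\(S\NP))\PP

[0,1] (PP/N)\NP  lex  "on"
[1,2] S\(PP/N)  lex  "under"
[0,2] S\NP  <B  k=1
[2,3] NP/S  lex  "this"
[3,4] S  lex  "a"
[2,4] NP  >  k=3
[4,5] (PP\NP)/N  lex  "river"
[5,6] N  lex  "park"
[4,6] PP\NP  >  k=5
[2,6] PP  <  k=4
[6,7] (S\(S\NP))\PP  lex  "no"
[2,7] S\(S\NP)  <  k=6
[0,7] S  <  k=2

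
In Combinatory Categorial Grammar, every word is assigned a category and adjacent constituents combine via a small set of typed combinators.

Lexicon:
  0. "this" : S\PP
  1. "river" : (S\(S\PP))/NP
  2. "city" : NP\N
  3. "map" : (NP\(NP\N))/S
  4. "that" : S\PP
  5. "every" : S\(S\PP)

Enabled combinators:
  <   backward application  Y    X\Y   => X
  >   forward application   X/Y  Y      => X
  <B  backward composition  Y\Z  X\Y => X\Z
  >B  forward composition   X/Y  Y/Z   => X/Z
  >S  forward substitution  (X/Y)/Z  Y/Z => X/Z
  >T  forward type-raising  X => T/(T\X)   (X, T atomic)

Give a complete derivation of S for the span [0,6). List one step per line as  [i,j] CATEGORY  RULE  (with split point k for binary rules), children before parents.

[0,6] S   <
  [0,1] "this" : S\PP
  [1,6] S\(S\PP)   >
    [1,2] "river" : (S\(S\PP))/NP
    [2,6] NP   <
      [2,3] "city" : NP\N
      [3,6] NP\(NP\N)   >
        [3,4] "map" : (NP\(NP\N))/S
        [4,6] S   <
          [4,5] "that" : S\PP
          [5,6] "every" : S\(S\PP)

[0,1] S\PP  lex  "this"
[1,2] (S\(S\PP))/NP  lex  "river"
[2,3] NP\N  lex  "city"
[3,4] (NP\(NP\N))/S  lex  "map"
[4,5] S\PP  lex  "that"
[5,6] S\(S\PP)  lex  "every"
[4,6] S  <  k=5
[3,6] NP\(NP\N)  >  k=4
[2,6] NP  <  k=3
[1,6] S\(S\PP)  >  k=2
[0,6] S  <  k=1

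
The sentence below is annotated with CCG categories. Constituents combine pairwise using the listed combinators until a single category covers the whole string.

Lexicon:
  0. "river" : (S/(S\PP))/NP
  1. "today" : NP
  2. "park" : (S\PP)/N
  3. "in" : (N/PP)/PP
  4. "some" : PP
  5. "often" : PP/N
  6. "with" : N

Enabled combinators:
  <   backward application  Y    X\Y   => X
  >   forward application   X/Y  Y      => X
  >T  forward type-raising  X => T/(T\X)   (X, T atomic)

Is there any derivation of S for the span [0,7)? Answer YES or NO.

YES

[0,7] S   >
  [0,2] S/(S\PP)   >
    [0,1] "river" : (S/(S\PP))/NP
    [1,2] "today" : NP
  [2,7] S\PP   >
    [2,3] "park" : (S\PP)/N
    [3,7] N   >
      [3,5] N/PP   >
        [3,4] "in" : (N/PP)/PP
        [4,5] "some" : PP
      [5,7] PP   >
        [5,6] "often" : PP/N
        [6,7] "with" : N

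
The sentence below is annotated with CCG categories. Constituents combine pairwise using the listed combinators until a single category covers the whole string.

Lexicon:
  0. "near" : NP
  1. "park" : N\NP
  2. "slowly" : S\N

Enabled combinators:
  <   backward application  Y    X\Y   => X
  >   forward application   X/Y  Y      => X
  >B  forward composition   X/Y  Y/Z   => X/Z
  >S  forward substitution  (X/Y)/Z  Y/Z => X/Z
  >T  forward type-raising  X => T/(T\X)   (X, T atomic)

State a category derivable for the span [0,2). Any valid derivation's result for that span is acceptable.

N

[0,3] S   <
  [0,2] N   <
    [0,1] "near" : NP
    [1,2] "park" : N\NP
  [2,3] "slowly" : S\N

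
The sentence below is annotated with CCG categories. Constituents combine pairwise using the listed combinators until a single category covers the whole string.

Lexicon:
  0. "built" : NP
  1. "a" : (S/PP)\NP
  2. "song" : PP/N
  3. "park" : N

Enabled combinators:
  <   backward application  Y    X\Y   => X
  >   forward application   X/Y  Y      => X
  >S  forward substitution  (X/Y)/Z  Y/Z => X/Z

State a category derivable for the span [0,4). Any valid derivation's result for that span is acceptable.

S

[0,4] S   >
  [0,2] S/PP   <
    [0,1] "built" : NP
    [1,2] "a" : (S/PP)\NP
  [2,4] PP   >
    [2,3] "song" : PP/N
    [3,4] "park" : N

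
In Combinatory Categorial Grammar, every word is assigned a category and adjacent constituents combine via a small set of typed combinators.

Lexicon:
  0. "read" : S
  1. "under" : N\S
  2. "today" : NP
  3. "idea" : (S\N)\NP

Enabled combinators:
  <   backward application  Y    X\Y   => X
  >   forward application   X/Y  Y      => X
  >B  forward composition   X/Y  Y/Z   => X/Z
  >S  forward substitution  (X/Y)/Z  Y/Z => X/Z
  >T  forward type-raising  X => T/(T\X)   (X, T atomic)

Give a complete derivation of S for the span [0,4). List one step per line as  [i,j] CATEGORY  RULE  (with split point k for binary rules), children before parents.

[0,1] S  lex  "read"
[1,2] N\S  lex  "under"
[0,2] N  <  k=1
[2,3] NP  lex  "today"
[3,4] (S\N)\NP  lex  "idea"
[2,4] S\N  <  k=3
[0,4] S  <  k=2

[0,4] S   <
  [0,2] N   <
    [0,1] "read" : S
    [1,2] "under" : N\S
  [2,4] S\N   <
    [2,3] "today" : NP
    [3,4] "idea" : (S\N)\NP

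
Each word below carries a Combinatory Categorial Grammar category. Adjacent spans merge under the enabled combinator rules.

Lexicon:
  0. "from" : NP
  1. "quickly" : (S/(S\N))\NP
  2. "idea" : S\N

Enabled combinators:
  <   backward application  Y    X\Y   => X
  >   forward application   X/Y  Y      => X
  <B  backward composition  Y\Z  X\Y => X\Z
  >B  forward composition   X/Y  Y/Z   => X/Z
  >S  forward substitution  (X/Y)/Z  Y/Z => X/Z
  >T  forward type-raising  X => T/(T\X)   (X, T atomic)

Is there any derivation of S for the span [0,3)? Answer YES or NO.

[0,3] S   >
  [0,2] S/(S\N)   <
    [0,1] "from" : NP
    [1,2] "quickly" : (S/(S\N))\NP
  [2,3] "idea" : S\N

YES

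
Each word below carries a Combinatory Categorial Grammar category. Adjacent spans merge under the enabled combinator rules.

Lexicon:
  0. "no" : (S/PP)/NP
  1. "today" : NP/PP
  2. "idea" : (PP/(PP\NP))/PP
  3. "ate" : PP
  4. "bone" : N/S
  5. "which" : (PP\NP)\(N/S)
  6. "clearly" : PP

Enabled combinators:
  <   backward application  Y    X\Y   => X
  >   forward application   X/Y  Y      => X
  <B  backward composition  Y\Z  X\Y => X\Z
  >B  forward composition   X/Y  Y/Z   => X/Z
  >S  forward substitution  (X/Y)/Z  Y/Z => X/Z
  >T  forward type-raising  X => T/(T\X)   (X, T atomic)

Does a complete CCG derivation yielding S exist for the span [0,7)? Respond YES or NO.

[0,7] S   >
  [0,6] S/PP   >
    [0,1] "no" : (S/PP)/NP
    [1,6] NP   >
      [1,2] "today" : NP/PP
      [2,6] PP   >
        [2,4] PP/(PP\NP)   >
          [2,3] "idea" : (PP/(PP\NP))/PP
          [3,4] "ate" : PP
        [4,6] PP\NP   <
          [4,5] "bone" : N/S
          [5,6] "which" : (PP\NP)\(N/S)
  [6,7] "clearly" : PP

YES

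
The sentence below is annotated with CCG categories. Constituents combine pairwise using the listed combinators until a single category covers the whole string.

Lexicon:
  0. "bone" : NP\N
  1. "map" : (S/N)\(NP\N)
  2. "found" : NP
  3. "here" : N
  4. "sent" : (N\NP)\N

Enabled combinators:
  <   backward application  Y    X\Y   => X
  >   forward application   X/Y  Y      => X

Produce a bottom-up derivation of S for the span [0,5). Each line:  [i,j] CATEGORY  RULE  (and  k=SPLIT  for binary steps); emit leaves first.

[0,5] S   >
  [0,2] S/N   <
    [0,1] "bone" : NP\N
    [1,2] "map" : (S/N)\(NP\N)
  [2,5] N   <
    [2,3] "found" : NP
    [3,5] N\NP   <
      [3,4] "here" : N
      [4,5] "sent" : (N\NP)\N

[0,1] NP\N  lex  "bone"
[1,2] (S/N)\(NP\N)  lex  "map"
[0,2] S/N  <  k=1
[2,3] NP  lex  "found"
[3,4] N  lex  "here"
[4,5] (N\NP)\N  lex  "sent"
[3,5] N\NP  <  k=4
[2,5] N  <  k=3
[0,5] S  >  k=2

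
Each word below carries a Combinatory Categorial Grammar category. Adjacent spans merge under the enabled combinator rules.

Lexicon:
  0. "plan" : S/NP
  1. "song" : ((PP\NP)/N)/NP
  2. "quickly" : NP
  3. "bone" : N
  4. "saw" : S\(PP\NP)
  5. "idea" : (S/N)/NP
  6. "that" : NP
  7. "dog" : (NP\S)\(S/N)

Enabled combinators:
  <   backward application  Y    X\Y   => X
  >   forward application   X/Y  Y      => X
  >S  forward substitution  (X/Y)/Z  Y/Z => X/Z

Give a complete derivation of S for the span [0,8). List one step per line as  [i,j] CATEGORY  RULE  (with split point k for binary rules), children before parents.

[0,1] S/NP  lex  "plan"
[1,2] ((PP\NP)/N)/NP  lex  "song"
[2,3] NP  lex  "quickly"
[1,3] (PP\NP)/N  >  k=2
[3,4] N  lex  "bone"
[1,4] PP\NP  >  k=3
[4,5] S\(PP\NP)  lex  "saw"
[1,5] S  <  k=4
[5,6] (S/N)/NP  lex  "idea"
[6,7] NP  lex  "that"
[5,7] S/N  >  k=6
[7,8] (NP\S)\(S/N)  lex  "dog"
[5,8] NP\S  <  k=7
[1,8] NP  <  k=5
[0,8] S  >  k=1

[0,8] S   >
  [0,1] "plan" : S/NP
  [1,8] NP   <
    [1,5] S   <
      [1,4] PP\NP   >
        [1,3] (PP\NP)/N   >
          [1,2] "song" : ((PP\NP)/N)/NP
          [2,3] "quickly" : NP
        [3,4] "bone" : N
      [4,5] "saw" : S\(PP\NP)
    [5,8] NP\S   <
      [5,7] S/N   >
        [5,6] "idea" : (S/N)/NP
        [6,7] "that" : NP
      [7,8] "dog" : (NP\S)\(S/N)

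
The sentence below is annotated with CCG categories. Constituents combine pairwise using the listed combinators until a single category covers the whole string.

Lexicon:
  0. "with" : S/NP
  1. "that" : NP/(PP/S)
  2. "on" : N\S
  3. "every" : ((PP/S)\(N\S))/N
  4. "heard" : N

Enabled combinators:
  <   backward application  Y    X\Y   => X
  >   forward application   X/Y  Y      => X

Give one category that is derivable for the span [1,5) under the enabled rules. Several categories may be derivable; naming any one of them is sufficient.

[0,5] S   >
  [0,1] "with" : S/NP
  [1,5] NP   >
    [1,2] "that" : NP/(PP/S)
    [2,5] PP/S   <
      [2,3] "on" : N\S
      [3,5] (PP/S)\(N\S)   >
        [3,4] "every" : ((PP/S)\(N\S))/N
        [4,5] "heard" : N

NP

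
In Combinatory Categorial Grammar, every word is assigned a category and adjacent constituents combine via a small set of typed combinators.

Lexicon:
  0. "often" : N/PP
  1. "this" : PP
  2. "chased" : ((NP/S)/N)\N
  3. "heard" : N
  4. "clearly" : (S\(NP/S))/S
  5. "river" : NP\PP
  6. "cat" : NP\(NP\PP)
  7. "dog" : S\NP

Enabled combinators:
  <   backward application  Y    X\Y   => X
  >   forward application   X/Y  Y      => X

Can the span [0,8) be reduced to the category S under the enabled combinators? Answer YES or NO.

YES

[0,8] S   <
  [0,4] NP/S   >
    [0,3] (NP/S)/N   <
      [0,2] N   >
        [0,1] "often" : N/PP
        [1,2] "this" : PP
      [2,3] "chased" : ((NP/S)/N)\N
    [3,4] "heard" : N
  [4,8] S\(NP/S)   >
    [4,5] "clearly" : (S\(NP/S))/S
    [5,8] S   <
      [5,7] NP   <
        [5,6] "river" : NP\PP
        [6,7] "cat" : NP\(NP\PP)
      [7,8] "dog" : S\NP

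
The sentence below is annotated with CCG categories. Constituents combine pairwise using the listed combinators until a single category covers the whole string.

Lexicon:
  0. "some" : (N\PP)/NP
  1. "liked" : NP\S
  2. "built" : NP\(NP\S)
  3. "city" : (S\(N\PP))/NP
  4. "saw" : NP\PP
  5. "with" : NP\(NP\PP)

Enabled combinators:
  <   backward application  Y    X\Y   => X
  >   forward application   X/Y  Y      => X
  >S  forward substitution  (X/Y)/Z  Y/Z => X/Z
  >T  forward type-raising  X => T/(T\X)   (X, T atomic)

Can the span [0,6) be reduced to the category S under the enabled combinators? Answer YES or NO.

YES

[0,6] S   <
  [0,3] N\PP   >
    [0,1] "some" : (N\PP)/NP
    [1,3] NP   <
      [1,2] "liked" : NP\S
      [2,3] "built" : NP\(NP\S)
  [3,6] S\(N\PP)   >
    [3,4] "city" : (S\(N\PP))/NP
    [4,6] NP   <
      [4,5] "saw" : NP\PP
      [5,6] "with" : NP\(NP\PP)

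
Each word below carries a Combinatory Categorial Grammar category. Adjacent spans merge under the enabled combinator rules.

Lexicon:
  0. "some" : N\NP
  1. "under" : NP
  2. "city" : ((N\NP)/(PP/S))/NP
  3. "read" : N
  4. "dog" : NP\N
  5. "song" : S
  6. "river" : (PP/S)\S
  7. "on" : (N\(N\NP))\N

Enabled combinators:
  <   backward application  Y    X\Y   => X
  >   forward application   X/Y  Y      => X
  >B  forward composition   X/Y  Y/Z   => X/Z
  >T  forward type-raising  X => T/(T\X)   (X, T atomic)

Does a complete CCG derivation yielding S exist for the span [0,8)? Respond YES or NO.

NO

N\NP NP ((N\NP)/(PP/S))/NP N NP\N S (PP/S)\S (N\(N\NP))\N
CKY chart[0,8] = {N, N/(N\N), NP/(NP\N), PP/(PP\N), S/(S\N)}; S ∉ chart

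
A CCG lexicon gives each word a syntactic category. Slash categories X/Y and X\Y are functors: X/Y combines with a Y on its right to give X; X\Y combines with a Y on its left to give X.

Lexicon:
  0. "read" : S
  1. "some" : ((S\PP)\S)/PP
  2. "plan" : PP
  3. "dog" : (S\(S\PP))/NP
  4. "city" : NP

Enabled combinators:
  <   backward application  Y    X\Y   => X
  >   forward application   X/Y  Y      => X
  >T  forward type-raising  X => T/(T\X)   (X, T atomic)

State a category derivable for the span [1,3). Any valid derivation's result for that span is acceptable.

[0,5] S   <
  [0,3] S\PP   <
    [0,1] "read" : S
    [1,3] (S\PP)\S   >
      [1,2] "some" : ((S\PP)\S)/PP
      [2,3] "plan" : PP
  [3,5] S\(S\PP)   >
    [3,4] "dog" : (S\(S\PP))/NP
    [4,5] "city" : NP

(S\PP)\S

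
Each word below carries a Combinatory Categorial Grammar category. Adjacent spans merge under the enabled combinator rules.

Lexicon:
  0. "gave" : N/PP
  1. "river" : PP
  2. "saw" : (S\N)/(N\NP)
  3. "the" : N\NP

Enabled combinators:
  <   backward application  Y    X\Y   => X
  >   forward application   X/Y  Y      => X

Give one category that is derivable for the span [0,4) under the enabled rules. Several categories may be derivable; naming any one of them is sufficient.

[0,4] S   <
  [0,2] N   >
    [0,1] "gave" : N/PP
    [1,2] "river" : PP
  [2,4] S\N   >
    [2,3] "saw" : (S\N)/(N\NP)
    [3,4] "the" : N\NP

S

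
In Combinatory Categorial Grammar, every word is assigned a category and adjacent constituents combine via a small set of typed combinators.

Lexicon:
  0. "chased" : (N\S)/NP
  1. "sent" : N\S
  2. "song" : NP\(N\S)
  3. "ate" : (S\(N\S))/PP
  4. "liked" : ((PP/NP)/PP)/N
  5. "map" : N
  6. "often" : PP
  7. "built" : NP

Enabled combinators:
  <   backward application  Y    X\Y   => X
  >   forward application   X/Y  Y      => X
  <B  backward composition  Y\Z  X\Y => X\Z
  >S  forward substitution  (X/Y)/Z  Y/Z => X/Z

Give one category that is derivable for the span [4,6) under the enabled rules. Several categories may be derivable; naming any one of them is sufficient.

[0,8] S   <
  [0,3] N\S   >
    [0,1] "chased" : (N\S)/NP
    [1,3] NP   <
      [1,2] "sent" : N\S
      [2,3] "song" : NP\(N\S)
  [3,8] S\(N\S)   >
    [3,4] "ate" : (S\(N\S))/PP
    [4,8] PP   >
      [4,7] PP/NP   >
        [4,6] (PP/NP)/PP   >
          [4,5] "liked" : ((PP/NP)/PP)/N
          [5,6] "map" : N
        [6,7] "often" : PP
      [7,8] "built" : NP

(PP/NP)/PP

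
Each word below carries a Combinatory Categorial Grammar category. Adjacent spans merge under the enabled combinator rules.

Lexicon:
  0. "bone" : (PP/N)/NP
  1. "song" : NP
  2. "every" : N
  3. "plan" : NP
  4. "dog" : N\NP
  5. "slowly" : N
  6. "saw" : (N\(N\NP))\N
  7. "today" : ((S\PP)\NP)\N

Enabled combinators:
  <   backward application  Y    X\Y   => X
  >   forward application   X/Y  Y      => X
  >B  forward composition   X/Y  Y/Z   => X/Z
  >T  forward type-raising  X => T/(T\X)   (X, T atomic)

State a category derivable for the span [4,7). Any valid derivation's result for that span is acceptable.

[0,8] S   <
  [0,3] PP   >
    [0,2] PP/N   >
      [0,1] "bone" : (PP/N)/NP
      [1,2] "song" : NP
    [2,3] "every" : N
  [3,8] S\PP   <
    [3,4] "plan" : NP
    [4,8] (S\PP)\NP   <
      [4,7] N   <
        [4,5] "dog" : N\NP
        [5,7] N\(N\NP)   <
          [5,6] "slowly" : N
          [6,7] "saw" : (N\(N\NP))\N
      [7,8] "today" : ((S\PP)\NP)\N

N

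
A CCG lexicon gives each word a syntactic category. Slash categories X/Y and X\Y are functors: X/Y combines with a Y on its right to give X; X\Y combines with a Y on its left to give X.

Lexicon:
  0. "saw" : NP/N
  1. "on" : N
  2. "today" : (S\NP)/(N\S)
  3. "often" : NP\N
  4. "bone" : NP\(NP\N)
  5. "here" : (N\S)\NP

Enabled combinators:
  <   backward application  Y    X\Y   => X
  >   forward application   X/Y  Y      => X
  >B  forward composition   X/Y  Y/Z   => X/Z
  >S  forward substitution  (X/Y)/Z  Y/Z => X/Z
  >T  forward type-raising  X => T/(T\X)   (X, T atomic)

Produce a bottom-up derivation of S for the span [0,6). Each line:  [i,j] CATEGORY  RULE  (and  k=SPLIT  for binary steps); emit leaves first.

[0,6] S   <
  [0,2] NP   >
    [0,1] "saw" : NP/N
    [1,2] "on" : N
  [2,6] S\NP   >
    [2,3] "today" : (S\NP)/(N\S)
    [3,6] N\S   <
      [3,5] NP   <
        [3,4] "often" : NP\N
        [4,5] "bone" : NP\(NP\N)
      [5,6] "here" : (N\S)\NP

[0,1] NP/N  lex  "saw"
[1,2] N  lex  "on"
[0,2] NP  >  k=1
[2,3] (S\NP)/(N\S)  lex  "today"
[3,4] NP\N  lex  "often"
[4,5] NP\(NP\N)  lex  "bone"
[3,5] NP  <  k=4
[5,6] (N\S)\NP  lex  "here"
[3,6] N\S  <  k=5
[2,6] S\NP  >  k=3
[0,6] S  <  k=2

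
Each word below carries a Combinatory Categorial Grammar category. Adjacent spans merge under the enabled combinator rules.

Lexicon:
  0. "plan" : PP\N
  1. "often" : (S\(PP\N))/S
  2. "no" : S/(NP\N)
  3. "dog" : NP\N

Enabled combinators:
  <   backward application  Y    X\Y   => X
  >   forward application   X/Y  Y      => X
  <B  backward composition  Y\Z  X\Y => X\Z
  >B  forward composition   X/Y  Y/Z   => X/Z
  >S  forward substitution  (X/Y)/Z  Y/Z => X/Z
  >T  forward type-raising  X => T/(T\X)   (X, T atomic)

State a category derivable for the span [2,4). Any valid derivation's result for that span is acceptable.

[0,4] S   <
  [0,1] "plan" : PP\N
  [1,4] S\(PP\N)   >
    [1,2] "often" : (S\(PP\N))/S
    [2,4] S   >
      [2,3] "no" : S/(NP\N)
      [3,4] "dog" : NP\N

S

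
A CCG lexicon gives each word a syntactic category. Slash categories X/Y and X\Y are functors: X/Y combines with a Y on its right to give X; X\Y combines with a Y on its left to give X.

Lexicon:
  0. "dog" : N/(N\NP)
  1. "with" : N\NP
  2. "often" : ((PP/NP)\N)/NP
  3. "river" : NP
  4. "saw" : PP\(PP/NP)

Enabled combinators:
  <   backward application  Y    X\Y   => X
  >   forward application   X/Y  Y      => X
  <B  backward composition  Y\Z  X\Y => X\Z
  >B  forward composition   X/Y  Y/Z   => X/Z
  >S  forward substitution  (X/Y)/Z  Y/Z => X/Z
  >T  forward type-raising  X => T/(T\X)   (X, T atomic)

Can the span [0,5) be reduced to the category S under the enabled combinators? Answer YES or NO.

N/(N\NP) N\NP ((PP/NP)\N)/NP NP PP\(PP/NP)
CKY chart[0,5] = {N/(N\PP), NP/(NP\PP), PP, PP/(PP\PP), S/(S\PP)}; S ∉ chart

NO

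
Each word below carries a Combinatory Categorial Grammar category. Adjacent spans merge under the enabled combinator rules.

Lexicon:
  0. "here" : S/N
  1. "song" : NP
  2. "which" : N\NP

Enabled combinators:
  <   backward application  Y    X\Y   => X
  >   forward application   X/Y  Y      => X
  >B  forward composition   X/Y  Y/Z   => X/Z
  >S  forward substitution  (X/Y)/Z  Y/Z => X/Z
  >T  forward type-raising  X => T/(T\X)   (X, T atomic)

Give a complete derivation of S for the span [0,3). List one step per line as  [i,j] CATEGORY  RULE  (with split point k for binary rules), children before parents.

[0,3] S   >
  [0,1] "here" : S/N
  [1,3] N   <
    [1,2] "song" : NP
    [2,3] "which" : N\NP

[0,1] S/N  lex  "here"
[1,2] NP  lex  "song"
[2,3] N\NP  lex  "which"
[1,3] N  <  k=2
[0,3] S  >  k=1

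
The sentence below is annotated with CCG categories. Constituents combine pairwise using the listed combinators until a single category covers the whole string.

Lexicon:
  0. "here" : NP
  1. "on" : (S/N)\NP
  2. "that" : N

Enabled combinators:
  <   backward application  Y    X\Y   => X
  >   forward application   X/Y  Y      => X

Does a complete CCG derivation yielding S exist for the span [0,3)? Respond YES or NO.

[0,3] S   >
  [0,2] S/N   <
    [0,1] "here" : NP
    [1,2] "on" : (S/N)\NP
  [2,3] "that" : N

YES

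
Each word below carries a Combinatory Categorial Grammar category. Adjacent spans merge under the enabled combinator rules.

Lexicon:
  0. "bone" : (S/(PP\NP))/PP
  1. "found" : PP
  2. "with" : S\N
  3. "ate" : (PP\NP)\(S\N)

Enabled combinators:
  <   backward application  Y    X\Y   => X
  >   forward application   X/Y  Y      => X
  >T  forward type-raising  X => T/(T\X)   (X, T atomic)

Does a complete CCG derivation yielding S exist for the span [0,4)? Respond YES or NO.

[0,4] S   >
  [0,2] S/(PP\NP)   >
    [0,1] "bone" : (S/(PP\NP))/PP
    [1,2] "found" : PP
  [2,4] PP\NP   <
    [2,3] "with" : S\N
    [3,4] "ate" : (PP\NP)\(S\N)

YES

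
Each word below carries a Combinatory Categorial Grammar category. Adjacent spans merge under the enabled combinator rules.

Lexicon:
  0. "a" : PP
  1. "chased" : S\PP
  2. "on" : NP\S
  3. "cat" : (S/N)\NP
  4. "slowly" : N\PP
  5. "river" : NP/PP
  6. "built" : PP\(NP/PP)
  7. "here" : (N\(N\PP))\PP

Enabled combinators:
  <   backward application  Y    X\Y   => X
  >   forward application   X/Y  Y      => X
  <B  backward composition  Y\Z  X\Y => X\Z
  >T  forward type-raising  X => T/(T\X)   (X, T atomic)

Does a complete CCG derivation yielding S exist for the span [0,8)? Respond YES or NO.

[0,8] S   >
  [0,4] S/N   <
    [0,3] NP   >
      [0,1] NP/(NP\PP)   >T
        [0,1] "a" : PP
      [1,3] NP\PP   <B
        [1,2] "chased" : S\PP
        [2,3] "on" : NP\S
    [3,4] "cat" : (S/N)\NP
  [4,8] N   <
    [4,5] "slowly" : N\PP
    [5,8] N\(N\PP)   <
      [5,7] PP   <
        [5,6] "river" : NP/PP
        [6,7] "built" : PP\(NP/PP)
      [7,8] "here" : (N\(N\PP))\PP

YES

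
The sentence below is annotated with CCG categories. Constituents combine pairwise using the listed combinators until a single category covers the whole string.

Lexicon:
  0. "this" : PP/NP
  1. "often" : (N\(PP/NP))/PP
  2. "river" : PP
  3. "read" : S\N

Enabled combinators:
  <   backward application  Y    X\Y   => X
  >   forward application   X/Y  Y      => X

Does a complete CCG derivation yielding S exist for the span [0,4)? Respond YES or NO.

YES

[0,4] S   <
  [0,3] N   <
    [0,1] "this" : PP/NP
    [1,3] N\(PP/NP)   >
      [1,2] "often" : (N\(PP/NP))/PP
      [2,3] "river" : PP
  [3,4] "read" : S\N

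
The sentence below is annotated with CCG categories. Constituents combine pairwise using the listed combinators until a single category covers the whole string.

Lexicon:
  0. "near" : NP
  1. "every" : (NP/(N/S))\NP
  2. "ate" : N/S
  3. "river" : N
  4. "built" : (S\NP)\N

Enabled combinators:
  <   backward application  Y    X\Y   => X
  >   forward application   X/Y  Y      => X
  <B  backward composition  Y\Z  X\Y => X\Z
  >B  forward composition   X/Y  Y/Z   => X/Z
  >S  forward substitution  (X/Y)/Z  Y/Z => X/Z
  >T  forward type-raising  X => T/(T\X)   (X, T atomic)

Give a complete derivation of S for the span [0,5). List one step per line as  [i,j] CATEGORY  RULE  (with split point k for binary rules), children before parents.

[0,1] NP  lex  "near"
[1,2] (NP/(N/S))\NP  lex  "every"
[0,2] NP/(N/S)  <  k=1
[2,3] N/S  lex  "ate"
[0,3] NP  >  k=2
[3,4] N  lex  "river"
[4,5] (S\NP)\N  lex  "built"
[3,5] S\NP  <  k=4
[0,5] S  <  k=3

[0,5] S   <
  [0,3] NP   >
    [0,2] NP/(N/S)   <
      [0,1] "near" : NP
      [1,2] "every" : (NP/(N/S))\NP
    [2,3] "ate" : N/S
  [3,5] S\NP   <
    [3,4] "river" : N
    [4,5] "built" : (S\NP)\N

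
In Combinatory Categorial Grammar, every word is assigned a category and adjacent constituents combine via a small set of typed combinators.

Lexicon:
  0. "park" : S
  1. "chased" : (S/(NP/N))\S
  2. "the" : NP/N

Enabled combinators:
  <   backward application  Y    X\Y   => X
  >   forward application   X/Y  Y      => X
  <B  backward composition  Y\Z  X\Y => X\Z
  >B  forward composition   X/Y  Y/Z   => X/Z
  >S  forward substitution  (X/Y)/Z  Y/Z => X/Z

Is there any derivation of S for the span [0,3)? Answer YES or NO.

[0,3] S   >
  [0,2] S/(NP/N)   <
    [0,1] "park" : S
    [1,2] "chased" : (S/(NP/N))\S
  [2,3] "the" : NP/N

YES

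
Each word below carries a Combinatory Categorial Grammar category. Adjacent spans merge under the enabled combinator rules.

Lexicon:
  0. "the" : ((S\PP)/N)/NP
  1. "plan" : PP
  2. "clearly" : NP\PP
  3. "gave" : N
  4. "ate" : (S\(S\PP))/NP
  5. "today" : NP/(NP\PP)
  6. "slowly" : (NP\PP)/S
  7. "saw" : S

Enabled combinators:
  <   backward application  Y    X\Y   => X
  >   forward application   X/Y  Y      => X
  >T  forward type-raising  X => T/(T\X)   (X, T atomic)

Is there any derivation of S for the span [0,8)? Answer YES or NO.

YES

[0,8] S   <
  [0,4] S\PP   >
    [0,3] (S\PP)/N   >
      [0,1] "the" : ((S\PP)/N)/NP
      [1,3] NP   >
        [1,2] NP/(NP\PP)   >T
          [1,2] "plan" : PP
        [2,3] "clearly" : NP\PP
    [3,4] "gave" : N
  [4,8] S\(S\PP)   >
    [4,5] "ate" : (S\(S\PP))/NP
    [5,8] NP   >
      [5,6] "today" : NP/(NP\PP)
      [6,8] NP\PP   >
        [6,7] "slowly" : (NP\PP)/S
        [7,8] "saw" : S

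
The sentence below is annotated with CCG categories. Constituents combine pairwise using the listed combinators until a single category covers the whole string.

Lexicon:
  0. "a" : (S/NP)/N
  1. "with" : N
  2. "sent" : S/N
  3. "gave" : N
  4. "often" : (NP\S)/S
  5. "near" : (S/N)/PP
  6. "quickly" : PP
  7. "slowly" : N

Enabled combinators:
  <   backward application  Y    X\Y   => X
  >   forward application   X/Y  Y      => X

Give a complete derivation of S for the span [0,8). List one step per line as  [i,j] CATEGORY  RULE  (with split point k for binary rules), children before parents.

[0,8] S   >
  [0,2] S/NP   >
    [0,1] "a" : (S/NP)/N
    [1,2] "with" : N
  [2,8] NP   <
    [2,4] S   >
      [2,3] "sent" : S/N
      [3,4] "gave" : N
    [4,8] NP\S   >
      [4,5] "often" : (NP\S)/S
      [5,8] S   >
        [5,7] S/N   >
          [5,6] "near" : (S/N)/PP
          [6,7] "quickly" : PP
        [7,8] "slowly" : N

[0,1] (S/NP)/N  lex  "a"
[1,2] N  lex  "with"
[0,2] S/NP  >  k=1
[2,3] S/N  lex  "sent"
[3,4] N  lex  "gave"
[2,4] S  >  k=3
[4,5] (NP\S)/S  lex  "often"
[5,6] (S/N)/PP  lex  "near"
[6,7] PP  lex  "quickly"
[5,7] S/N  >  k=6
[7,8] N  lex  "slowly"
[5,8] S  >  k=7
[4,8] NP\S  >  k=5
[2,8] NP  <  k=4
[0,8] S  >  k=2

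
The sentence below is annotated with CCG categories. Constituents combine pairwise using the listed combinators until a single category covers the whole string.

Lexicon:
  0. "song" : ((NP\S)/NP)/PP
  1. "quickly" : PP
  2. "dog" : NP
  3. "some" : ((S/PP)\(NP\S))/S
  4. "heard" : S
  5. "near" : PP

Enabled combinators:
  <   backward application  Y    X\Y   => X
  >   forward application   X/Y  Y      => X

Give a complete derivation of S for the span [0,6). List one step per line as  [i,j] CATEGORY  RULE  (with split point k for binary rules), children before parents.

[0,1] ((NP\S)/NP)/PP  lex  "song"
[1,2] PP  lex  "quickly"
[0,2] (NP\S)/NP  >  k=1
[2,3] NP  lex  "dog"
[0,3] NP\S  >  k=2
[3,4] ((S/PP)\(NP\S))/S  lex  "some"
[4,5] S  lex  "heard"
[3,5] (S/PP)\(NP\S)  >  k=4
[0,5] S/PP  <  k=3
[5,6] PP  lex  "near"
[0,6] S  >  k=5

[0,6] S   >
  [0,5] S/PP   <
    [0,3] NP\S   >
      [0,2] (NP\S)/NP   >
        [0,1] "song" : ((NP\S)/NP)/PP
        [1,2] "quickly" : PP
      [2,3] "dog" : NP
    [3,5] (S/PP)\(NP\S)   >
      [3,4] "some" : ((S/PP)\(NP\S))/S
      [4,5] "heard" : S
  [5,6] "near" : PP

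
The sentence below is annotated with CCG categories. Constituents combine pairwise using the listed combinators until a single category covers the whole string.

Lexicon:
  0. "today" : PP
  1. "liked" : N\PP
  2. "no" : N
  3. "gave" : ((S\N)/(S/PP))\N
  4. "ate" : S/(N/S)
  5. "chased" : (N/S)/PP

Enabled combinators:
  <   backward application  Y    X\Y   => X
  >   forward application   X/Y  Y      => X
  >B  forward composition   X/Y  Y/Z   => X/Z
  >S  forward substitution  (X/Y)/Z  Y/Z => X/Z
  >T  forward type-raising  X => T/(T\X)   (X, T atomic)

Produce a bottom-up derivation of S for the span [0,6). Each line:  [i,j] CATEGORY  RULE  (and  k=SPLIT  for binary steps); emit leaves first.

[0,1] PP  lex  "today"
[0,1] N/(N\PP)  >T
[1,2] N\PP  lex  "liked"
[0,2] N  >  k=1
[2,3] N  lex  "no"
[3,4] ((S\N)/(S/PP))\N  lex  "gave"
[2,4] (S\N)/(S/PP)  <  k=3
[4,5] S/(N/S)  lex  "ate"
[5,6] (N/S)/PP  lex  "chased"
[4,6] S/PP  >B  k=5
[2,6] S\N  >  k=4
[0,6] S  <  k=2

[0,6] S   <
  [0,2] N   >
    [0,1] N/(N\PP)   >T
      [0,1] "today" : PP
    [1,2] "liked" : N\PP
  [2,6] S\N   >
    [2,4] (S\N)/(S/PP)   <
      [2,3] "no" : N
      [3,4] "gave" : ((S\N)/(S/PP))\N
    [4,6] S/PP   >B
      [4,5] "ate" : S/(N/S)
      [5,6] "chased" : (N/S)/PP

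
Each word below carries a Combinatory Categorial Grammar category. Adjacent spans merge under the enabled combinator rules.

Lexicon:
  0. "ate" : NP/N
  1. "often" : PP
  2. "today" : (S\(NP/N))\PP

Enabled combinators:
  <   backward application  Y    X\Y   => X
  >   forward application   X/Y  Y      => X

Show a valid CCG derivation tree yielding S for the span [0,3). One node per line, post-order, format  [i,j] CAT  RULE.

[0,3] S   <
  [0,1] "ate" : NP/N
  [1,3] S\(NP/N)   <
    [1,2] "often" : PP
    [2,3] "today" : (S\(NP/N))\PP

[0,1] NP/N  lex  "ate"
[1,2] PP  lex  "often"
[2,3] (S\(NP/N))\PP  lex  "today"
[1,3] S\(NP/N)  <  k=2
[0,3] S  <  k=1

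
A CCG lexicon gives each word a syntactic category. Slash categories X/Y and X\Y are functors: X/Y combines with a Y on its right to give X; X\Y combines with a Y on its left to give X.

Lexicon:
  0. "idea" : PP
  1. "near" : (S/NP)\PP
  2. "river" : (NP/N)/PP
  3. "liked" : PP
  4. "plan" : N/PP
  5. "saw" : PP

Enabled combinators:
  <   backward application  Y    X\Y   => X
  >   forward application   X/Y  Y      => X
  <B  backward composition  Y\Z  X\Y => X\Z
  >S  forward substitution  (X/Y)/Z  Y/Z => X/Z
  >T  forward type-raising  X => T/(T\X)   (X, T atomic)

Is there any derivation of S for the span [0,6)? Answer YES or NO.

YES

[0,6] S   >
  [0,2] S/NP   <
    [0,1] "idea" : PP
    [1,2] "near" : (S/NP)\PP
  [2,6] NP   >
    [2,4] NP/N   >
      [2,3] "river" : (NP/N)/PP
      [3,4] "liked" : PP
    [4,6] N   >
      [4,5] "plan" : N/PP
      [5,6] "saw" : PP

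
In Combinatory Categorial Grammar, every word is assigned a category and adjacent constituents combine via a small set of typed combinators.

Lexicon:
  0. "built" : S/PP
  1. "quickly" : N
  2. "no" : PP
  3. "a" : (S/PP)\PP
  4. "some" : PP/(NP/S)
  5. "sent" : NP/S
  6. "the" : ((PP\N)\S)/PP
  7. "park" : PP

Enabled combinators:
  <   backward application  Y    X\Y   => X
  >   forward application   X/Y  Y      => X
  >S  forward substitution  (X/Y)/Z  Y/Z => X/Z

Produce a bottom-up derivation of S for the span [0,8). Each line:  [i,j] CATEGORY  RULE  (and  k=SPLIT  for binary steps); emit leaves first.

[0,1] S/PP  lex  "built"
[1,2] N  lex  "quickly"
[2,3] PP  lex  "no"
[3,4] (S/PP)\PP  lex  "a"
[2,4] S/PP  <  k=3
[4,5] PP/(NP/S)  lex  "some"
[5,6] NP/S  lex  "sent"
[4,6] PP  >  k=5
[2,6] S  >  k=4
[6,7] ((PP\N)\S)/PP  lex  "the"
[7,8] PP  lex  "park"
[6,8] (PP\N)\S  >  k=7
[2,8] PP\N  <  k=6
[1,8] PP  <  k=2
[0,8] S  >  k=1

[0,8] S   >
  [0,1] "built" : S/PP
  [1,8] PP   <
    [1,2] "quickly" : N
    [2,8] PP\N   <
      [2,6] S   >
        [2,4] S/PP   <
          [2,3] "no" : PP
          [3,4] "a" : (S/PP)\PP
        [4,6] PP   >
          [4,5] "some" : PP/(NP/S)
          [5,6] "sent" : NP/S
      [6,8] (PP\N)\S   >
        [6,7] "the" : ((PP\N)\S)/PP
        [7,8] "park" : PP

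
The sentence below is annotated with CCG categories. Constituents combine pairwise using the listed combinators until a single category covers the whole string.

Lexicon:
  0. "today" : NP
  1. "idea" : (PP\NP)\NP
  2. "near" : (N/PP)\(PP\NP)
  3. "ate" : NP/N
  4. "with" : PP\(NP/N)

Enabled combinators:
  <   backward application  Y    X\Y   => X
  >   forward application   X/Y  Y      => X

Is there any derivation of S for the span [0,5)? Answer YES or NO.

NP (PP\NP)\NP (N/PP)\(PP\NP) NP/N PP\(NP/N)
CKY chart[0,5] = {N}; S ∉ chart

NO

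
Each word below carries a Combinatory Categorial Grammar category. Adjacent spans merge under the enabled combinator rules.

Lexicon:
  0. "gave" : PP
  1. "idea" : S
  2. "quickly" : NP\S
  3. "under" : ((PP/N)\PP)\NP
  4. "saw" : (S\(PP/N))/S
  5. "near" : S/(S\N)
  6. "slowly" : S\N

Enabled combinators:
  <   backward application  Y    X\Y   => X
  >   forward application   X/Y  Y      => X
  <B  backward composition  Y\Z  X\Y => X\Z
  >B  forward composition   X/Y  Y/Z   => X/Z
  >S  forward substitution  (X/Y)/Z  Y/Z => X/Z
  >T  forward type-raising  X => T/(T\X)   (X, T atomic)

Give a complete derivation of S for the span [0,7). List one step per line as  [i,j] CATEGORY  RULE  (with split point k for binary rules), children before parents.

[0,7] S   <
  [0,4] PP/N   <
    [0,1] "gave" : PP
    [1,4] (PP/N)\PP   <
      [1,3] NP   >
        [1,2] NP/(NP\S)   >T
          [1,2] "idea" : S
        [2,3] "quickly" : NP\S
      [3,4] "under" : ((PP/N)\PP)\NP
  [4,7] S\(PP/N)   >
    [4,5] "saw" : (S\(PP/N))/S
    [5,7] S   >
      [5,6] "near" : S/(S\N)
      [6,7] "slowly" : S\N

[0,1] PP  lex  "gave"
[1,2] S  lex  "idea"
[1,2] NP/(NP\S)  >T
[2,3] NP\S  lex  "quickly"
[1,3] NP  >  k=2
[3,4] ((PP/N)\PP)\NP  lex  "under"
[1,4] (PP/N)\PP  <  k=3
[0,4] PP/N  <  k=1
[4,5] (S\(PP/N))/S  lex  "saw"
[5,6] S/(S\N)  lex  "near"
[6,7] S\N  lex  "slowly"
[5,7] S  >  k=6
[4,7] S\(PP/N)  >  k=5
[0,7] S  <  k=4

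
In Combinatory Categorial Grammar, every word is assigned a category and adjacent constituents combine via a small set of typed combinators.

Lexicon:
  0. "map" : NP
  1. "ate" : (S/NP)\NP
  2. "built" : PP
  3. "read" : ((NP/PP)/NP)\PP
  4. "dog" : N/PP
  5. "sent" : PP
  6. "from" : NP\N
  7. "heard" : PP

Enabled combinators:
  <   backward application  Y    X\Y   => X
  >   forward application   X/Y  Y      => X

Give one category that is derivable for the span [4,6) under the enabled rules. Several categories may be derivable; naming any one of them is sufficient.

N

[0,8] S   >
  [0,2] S/NP   <
    [0,1] "map" : NP
    [1,2] "ate" : (S/NP)\NP
  [2,8] NP   >
    [2,7] NP/PP   >
      [2,4] (NP/PP)/NP   <
        [2,3] "built" : PP
        [3,4] "read" : ((NP/PP)/NP)\PP
      [4,7] NP   <
        [4,6] N   >
          [4,5] "dog" : N/PP
          [5,6] "sent" : PP
        [6,7] "from" : NP\N
    [7,8] "heard" : PP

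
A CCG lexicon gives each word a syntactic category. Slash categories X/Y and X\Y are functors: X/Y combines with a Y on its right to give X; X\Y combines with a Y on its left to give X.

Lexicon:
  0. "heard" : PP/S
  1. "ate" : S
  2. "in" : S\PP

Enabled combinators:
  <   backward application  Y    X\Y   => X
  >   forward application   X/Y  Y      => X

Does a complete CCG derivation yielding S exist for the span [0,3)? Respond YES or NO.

[0,3] S   <
  [0,2] PP   >
    [0,1] "heard" : PP/S
    [1,2] "ate" : S
  [2,3] "in" : S\PP

YES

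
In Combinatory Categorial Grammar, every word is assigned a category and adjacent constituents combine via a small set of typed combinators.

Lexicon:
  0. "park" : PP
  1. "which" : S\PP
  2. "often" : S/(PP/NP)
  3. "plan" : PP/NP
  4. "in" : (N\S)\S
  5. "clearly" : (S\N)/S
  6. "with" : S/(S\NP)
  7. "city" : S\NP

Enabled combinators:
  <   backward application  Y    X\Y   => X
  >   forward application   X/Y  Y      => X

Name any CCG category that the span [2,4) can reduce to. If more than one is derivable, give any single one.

[0,8] S   <
  [0,5] N   <
    [0,2] S   <
      [0,1] "park" : PP
      [1,2] "which" : S\PP
    [2,5] N\S   <
      [2,4] S   >
        [2,3] "often" : S/(PP/NP)
        [3,4] "plan" : PP/NP
      [4,5] "in" : (N\S)\S
  [5,8] S\N   >
    [5,6] "clearly" : (S\N)/S
    [6,8] S   >
      [6,7] "with" : S/(S\NP)
      [7,8] "city" : S\NP

S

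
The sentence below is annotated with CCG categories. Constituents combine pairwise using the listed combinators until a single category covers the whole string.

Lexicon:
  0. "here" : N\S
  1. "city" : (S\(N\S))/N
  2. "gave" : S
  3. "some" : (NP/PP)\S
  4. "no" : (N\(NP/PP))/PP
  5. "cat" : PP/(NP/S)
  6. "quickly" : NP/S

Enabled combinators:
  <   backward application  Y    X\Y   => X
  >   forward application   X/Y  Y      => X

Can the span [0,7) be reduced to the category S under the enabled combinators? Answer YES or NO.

YES

[0,7] S   <
  [0,1] "here" : N\S
  [1,7] S\(N\S)   >
    [1,2] "city" : (S\(N\S))/N
    [2,7] N   <
      [2,4] NP/PP   <
        [2,3] "gave" : S
        [3,4] "some" : (NP/PP)\S
      [4,7] N\(NP/PP)   >
        [4,5] "no" : (N\(NP/PP))/PP
        [5,7] PP   >
          [5,6] "cat" : PP/(NP/S)
          [6,7] "quickly" : NP/S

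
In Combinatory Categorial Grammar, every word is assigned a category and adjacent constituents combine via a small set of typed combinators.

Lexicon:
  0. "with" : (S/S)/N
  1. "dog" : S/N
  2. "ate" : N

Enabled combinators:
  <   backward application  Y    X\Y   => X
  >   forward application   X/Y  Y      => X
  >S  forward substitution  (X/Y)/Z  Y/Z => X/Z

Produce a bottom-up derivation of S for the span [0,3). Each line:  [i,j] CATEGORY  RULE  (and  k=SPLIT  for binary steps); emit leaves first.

[0,1] (S/S)/N  lex  "with"
[1,2] S/N  lex  "dog"
[0,2] S/N  >S  k=1
[2,3] N  lex  "ate"
[0,3] S  >  k=2

[0,3] S   >
  [0,2] S/N   >S
    [0,1] "with" : (S/S)/N
    [1,2] "dog" : S/N
  [2,3] "ate" : N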